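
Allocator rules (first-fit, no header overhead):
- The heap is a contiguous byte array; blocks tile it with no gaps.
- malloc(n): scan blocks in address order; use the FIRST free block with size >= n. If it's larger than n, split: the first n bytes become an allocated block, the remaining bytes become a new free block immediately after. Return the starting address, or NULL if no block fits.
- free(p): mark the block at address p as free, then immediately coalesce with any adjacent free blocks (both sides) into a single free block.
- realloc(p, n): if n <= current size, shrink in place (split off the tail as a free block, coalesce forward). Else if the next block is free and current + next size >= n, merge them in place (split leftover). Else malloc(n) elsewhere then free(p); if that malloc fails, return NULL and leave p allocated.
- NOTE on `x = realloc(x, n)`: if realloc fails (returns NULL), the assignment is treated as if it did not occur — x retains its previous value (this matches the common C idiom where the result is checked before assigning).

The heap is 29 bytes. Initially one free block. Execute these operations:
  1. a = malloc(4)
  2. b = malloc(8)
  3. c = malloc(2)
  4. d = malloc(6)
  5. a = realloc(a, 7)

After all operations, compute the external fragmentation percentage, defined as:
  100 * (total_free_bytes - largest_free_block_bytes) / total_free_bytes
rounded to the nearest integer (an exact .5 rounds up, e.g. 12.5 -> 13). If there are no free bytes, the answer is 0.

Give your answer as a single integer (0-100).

Answer: 33

Derivation:
Op 1: a = malloc(4) -> a = 0; heap: [0-3 ALLOC][4-28 FREE]
Op 2: b = malloc(8) -> b = 4; heap: [0-3 ALLOC][4-11 ALLOC][12-28 FREE]
Op 3: c = malloc(2) -> c = 12; heap: [0-3 ALLOC][4-11 ALLOC][12-13 ALLOC][14-28 FREE]
Op 4: d = malloc(6) -> d = 14; heap: [0-3 ALLOC][4-11 ALLOC][12-13 ALLOC][14-19 ALLOC][20-28 FREE]
Op 5: a = realloc(a, 7) -> a = 20; heap: [0-3 FREE][4-11 ALLOC][12-13 ALLOC][14-19 ALLOC][20-26 ALLOC][27-28 FREE]
Free blocks: [4 2] total_free=6 largest=4 -> 100*(6-4)/6 = 200/6 ≈ 33.333 -> rounds to 33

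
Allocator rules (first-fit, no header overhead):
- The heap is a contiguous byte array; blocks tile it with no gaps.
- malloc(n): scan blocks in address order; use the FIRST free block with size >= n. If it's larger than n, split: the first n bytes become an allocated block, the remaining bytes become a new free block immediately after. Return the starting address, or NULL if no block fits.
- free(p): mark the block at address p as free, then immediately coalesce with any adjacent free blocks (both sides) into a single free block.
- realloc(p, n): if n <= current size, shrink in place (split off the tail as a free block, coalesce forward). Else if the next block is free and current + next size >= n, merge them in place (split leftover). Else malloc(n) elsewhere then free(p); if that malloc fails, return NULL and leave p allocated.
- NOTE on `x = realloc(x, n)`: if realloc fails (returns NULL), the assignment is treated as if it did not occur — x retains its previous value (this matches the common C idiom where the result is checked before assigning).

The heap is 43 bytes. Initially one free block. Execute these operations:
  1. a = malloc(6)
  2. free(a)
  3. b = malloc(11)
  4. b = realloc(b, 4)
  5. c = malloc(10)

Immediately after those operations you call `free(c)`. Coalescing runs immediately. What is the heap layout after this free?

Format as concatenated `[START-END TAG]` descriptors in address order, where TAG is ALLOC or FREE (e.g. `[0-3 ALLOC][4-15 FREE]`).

Op 1: a = malloc(6) -> a = 0; heap: [0-5 ALLOC][6-42 FREE]
Op 2: free(a) -> (freed a); heap: [0-42 FREE]
Op 3: b = malloc(11) -> b = 0; heap: [0-10 ALLOC][11-42 FREE]
Op 4: b = realloc(b, 4) -> b = 0; heap: [0-3 ALLOC][4-42 FREE]
Op 5: c = malloc(10) -> c = 4; heap: [0-3 ALLOC][4-13 ALLOC][14-42 FREE]
free(c): c = 4 -> block [4-13 ALLOC]; mark free, coalesce with adjacent free neighbors -> [0-3 ALLOC][4-42 FREE]

Answer: [0-3 ALLOC][4-42 FREE]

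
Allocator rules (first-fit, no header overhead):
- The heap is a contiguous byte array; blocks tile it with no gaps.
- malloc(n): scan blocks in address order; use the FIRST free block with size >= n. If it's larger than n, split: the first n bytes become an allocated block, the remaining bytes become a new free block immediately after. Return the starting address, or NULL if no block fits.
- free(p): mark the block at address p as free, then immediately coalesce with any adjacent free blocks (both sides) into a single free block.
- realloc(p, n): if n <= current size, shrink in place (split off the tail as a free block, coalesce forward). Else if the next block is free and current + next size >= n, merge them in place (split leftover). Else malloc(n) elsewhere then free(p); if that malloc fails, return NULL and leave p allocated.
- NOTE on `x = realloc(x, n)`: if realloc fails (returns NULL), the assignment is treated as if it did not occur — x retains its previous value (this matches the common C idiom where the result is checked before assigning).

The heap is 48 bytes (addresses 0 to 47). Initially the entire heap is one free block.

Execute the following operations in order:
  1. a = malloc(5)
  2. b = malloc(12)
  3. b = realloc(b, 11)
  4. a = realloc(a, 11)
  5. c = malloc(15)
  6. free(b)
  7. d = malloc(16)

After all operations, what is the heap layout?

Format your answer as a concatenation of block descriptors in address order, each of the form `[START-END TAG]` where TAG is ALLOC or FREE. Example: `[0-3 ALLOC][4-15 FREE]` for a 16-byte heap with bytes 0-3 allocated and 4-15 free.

Op 1: a = malloc(5) -> a = 0; heap: [0-4 ALLOC][5-47 FREE]
Op 2: b = malloc(12) -> b = 5; heap: [0-4 ALLOC][5-16 ALLOC][17-47 FREE]
Op 3: b = realloc(b, 11) -> b = 5; heap: [0-4 ALLOC][5-15 ALLOC][16-47 FREE]
Op 4: a = realloc(a, 11) -> a = 16; heap: [0-4 FREE][5-15 ALLOC][16-26 ALLOC][27-47 FREE]
Op 5: c = malloc(15) -> c = 27; heap: [0-4 FREE][5-15 ALLOC][16-26 ALLOC][27-41 ALLOC][42-47 FREE]
Op 6: free(b) -> (freed b); heap: [0-15 FREE][16-26 ALLOC][27-41 ALLOC][42-47 FREE]
Op 7: d = malloc(16) -> d = 0; heap: [0-15 ALLOC][16-26 ALLOC][27-41 ALLOC][42-47 FREE]

Answer: [0-15 ALLOC][16-26 ALLOC][27-41 ALLOC][42-47 FREE]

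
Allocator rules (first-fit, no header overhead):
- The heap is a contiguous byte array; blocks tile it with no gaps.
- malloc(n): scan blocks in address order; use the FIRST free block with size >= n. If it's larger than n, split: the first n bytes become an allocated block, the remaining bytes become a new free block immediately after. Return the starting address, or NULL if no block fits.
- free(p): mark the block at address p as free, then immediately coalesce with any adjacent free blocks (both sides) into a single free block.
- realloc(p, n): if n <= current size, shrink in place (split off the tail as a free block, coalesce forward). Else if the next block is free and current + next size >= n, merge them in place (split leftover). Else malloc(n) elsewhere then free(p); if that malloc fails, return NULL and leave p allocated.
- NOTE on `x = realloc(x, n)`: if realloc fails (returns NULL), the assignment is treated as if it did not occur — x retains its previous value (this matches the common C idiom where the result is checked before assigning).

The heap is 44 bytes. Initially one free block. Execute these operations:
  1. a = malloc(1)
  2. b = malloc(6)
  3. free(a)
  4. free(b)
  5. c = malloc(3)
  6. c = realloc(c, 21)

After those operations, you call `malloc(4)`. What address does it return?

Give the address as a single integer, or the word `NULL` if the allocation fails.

Op 1: a = malloc(1) -> a = 0; heap: [0-0 ALLOC][1-43 FREE]
Op 2: b = malloc(6) -> b = 1; heap: [0-0 ALLOC][1-6 ALLOC][7-43 FREE]
Op 3: free(a) -> (freed a); heap: [0-0 FREE][1-6 ALLOC][7-43 FREE]
Op 4: free(b) -> (freed b); heap: [0-43 FREE]
Op 5: c = malloc(3) -> c = 0; heap: [0-2 ALLOC][3-43 FREE]
Op 6: c = realloc(c, 21) -> c = 0; heap: [0-20 ALLOC][21-43 FREE]
malloc(4): first-fit scan over [0-20 ALLOC][21-43 FREE] -> 21

Answer: 21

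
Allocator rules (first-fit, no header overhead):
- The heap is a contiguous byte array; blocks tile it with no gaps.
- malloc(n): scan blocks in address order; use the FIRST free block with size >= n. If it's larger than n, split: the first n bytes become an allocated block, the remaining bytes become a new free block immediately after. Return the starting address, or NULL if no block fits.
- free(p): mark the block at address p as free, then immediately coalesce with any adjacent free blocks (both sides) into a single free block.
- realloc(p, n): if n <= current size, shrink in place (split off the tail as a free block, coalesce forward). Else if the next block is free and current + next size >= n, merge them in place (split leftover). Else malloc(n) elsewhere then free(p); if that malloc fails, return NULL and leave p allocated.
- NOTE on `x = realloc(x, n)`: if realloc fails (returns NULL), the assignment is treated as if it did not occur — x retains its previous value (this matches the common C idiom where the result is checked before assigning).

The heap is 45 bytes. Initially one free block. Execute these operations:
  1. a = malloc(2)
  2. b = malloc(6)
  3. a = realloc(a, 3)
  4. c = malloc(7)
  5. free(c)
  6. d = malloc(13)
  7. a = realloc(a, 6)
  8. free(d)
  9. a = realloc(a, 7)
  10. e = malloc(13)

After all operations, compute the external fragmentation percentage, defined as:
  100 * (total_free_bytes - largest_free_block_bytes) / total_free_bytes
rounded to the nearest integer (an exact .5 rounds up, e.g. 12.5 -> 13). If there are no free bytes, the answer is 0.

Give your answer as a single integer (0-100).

Answer: 26

Derivation:
Op 1: a = malloc(2) -> a = 0; heap: [0-1 ALLOC][2-44 FREE]
Op 2: b = malloc(6) -> b = 2; heap: [0-1 ALLOC][2-7 ALLOC][8-44 FREE]
Op 3: a = realloc(a, 3) -> a = 8; heap: [0-1 FREE][2-7 ALLOC][8-10 ALLOC][11-44 FREE]
Op 4: c = malloc(7) -> c = 11; heap: [0-1 FREE][2-7 ALLOC][8-10 ALLOC][11-17 ALLOC][18-44 FREE]
Op 5: free(c) -> (freed c); heap: [0-1 FREE][2-7 ALLOC][8-10 ALLOC][11-44 FREE]
Op 6: d = malloc(13) -> d = 11; heap: [0-1 FREE][2-7 ALLOC][8-10 ALLOC][11-23 ALLOC][24-44 FREE]
Op 7: a = realloc(a, 6) -> a = 24; heap: [0-1 FREE][2-7 ALLOC][8-10 FREE][11-23 ALLOC][24-29 ALLOC][30-44 FREE]
Op 8: free(d) -> (freed d); heap: [0-1 FREE][2-7 ALLOC][8-23 FREE][24-29 ALLOC][30-44 FREE]
Op 9: a = realloc(a, 7) -> a = 24; heap: [0-1 FREE][2-7 ALLOC][8-23 FREE][24-30 ALLOC][31-44 FREE]
Op 10: e = malloc(13) -> e = 8; heap: [0-1 FREE][2-7 ALLOC][8-20 ALLOC][21-23 FREE][24-30 ALLOC][31-44 FREE]
Free blocks: [2 3 14] total_free=19 largest=14 -> 100*(19-14)/19 = 500/19 ≈ 26.316 -> rounds to 26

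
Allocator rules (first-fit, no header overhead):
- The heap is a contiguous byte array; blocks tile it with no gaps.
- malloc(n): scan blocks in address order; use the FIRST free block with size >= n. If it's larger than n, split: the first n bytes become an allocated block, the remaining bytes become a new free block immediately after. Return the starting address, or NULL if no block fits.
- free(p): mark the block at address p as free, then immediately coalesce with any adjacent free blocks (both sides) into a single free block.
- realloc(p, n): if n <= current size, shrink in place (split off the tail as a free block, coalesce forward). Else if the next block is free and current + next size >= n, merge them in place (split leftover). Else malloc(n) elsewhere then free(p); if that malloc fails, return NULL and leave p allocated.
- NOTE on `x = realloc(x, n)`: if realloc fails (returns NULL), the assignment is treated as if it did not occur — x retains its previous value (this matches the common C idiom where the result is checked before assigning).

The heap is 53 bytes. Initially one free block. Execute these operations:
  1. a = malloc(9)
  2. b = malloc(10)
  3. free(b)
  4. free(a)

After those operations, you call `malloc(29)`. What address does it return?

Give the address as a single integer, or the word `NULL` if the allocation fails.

Op 1: a = malloc(9) -> a = 0; heap: [0-8 ALLOC][9-52 FREE]
Op 2: b = malloc(10) -> b = 9; heap: [0-8 ALLOC][9-18 ALLOC][19-52 FREE]
Op 3: free(b) -> (freed b); heap: [0-8 ALLOC][9-52 FREE]
Op 4: free(a) -> (freed a); heap: [0-52 FREE]
malloc(29): first-fit scan over [0-52 FREE] -> 0

Answer: 0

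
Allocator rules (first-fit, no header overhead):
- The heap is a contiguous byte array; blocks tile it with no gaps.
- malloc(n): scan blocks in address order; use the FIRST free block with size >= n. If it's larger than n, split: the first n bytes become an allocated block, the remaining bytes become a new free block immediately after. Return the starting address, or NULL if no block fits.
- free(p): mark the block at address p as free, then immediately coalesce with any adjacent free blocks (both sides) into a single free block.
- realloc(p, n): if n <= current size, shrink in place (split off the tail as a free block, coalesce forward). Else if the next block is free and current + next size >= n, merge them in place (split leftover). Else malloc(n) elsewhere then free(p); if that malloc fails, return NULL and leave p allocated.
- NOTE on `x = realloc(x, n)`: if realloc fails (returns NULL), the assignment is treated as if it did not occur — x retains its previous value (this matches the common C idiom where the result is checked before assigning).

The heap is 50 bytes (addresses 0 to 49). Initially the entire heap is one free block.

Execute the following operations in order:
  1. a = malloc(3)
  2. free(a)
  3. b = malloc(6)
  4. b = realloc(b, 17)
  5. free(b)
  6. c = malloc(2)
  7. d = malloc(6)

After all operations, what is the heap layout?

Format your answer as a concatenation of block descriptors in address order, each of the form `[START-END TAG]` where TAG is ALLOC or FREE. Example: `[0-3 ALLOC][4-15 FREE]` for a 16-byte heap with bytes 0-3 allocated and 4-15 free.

Answer: [0-1 ALLOC][2-7 ALLOC][8-49 FREE]

Derivation:
Op 1: a = malloc(3) -> a = 0; heap: [0-2 ALLOC][3-49 FREE]
Op 2: free(a) -> (freed a); heap: [0-49 FREE]
Op 3: b = malloc(6) -> b = 0; heap: [0-5 ALLOC][6-49 FREE]
Op 4: b = realloc(b, 17) -> b = 0; heap: [0-16 ALLOC][17-49 FREE]
Op 5: free(b) -> (freed b); heap: [0-49 FREE]
Op 6: c = malloc(2) -> c = 0; heap: [0-1 ALLOC][2-49 FREE]
Op 7: d = malloc(6) -> d = 2; heap: [0-1 ALLOC][2-7 ALLOC][8-49 FREE]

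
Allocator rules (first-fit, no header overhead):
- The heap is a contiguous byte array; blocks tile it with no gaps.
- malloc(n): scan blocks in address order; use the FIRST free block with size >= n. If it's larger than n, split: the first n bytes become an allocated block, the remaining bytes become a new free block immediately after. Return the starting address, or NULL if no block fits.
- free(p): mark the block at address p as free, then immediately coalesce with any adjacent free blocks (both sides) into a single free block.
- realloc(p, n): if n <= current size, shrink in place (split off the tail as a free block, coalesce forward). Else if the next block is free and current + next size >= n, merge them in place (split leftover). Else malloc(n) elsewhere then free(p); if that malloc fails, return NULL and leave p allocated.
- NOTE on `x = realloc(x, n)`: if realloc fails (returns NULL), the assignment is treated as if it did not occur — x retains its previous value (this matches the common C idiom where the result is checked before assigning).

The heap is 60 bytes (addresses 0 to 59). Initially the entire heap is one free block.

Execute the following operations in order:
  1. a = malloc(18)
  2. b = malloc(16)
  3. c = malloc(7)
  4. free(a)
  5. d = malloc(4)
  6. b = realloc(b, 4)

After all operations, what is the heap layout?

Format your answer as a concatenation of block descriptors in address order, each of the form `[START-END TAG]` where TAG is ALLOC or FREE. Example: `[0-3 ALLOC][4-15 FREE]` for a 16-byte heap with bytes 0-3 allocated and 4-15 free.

Answer: [0-3 ALLOC][4-17 FREE][18-21 ALLOC][22-33 FREE][34-40 ALLOC][41-59 FREE]

Derivation:
Op 1: a = malloc(18) -> a = 0; heap: [0-17 ALLOC][18-59 FREE]
Op 2: b = malloc(16) -> b = 18; heap: [0-17 ALLOC][18-33 ALLOC][34-59 FREE]
Op 3: c = malloc(7) -> c = 34; heap: [0-17 ALLOC][18-33 ALLOC][34-40 ALLOC][41-59 FREE]
Op 4: free(a) -> (freed a); heap: [0-17 FREE][18-33 ALLOC][34-40 ALLOC][41-59 FREE]
Op 5: d = malloc(4) -> d = 0; heap: [0-3 ALLOC][4-17 FREE][18-33 ALLOC][34-40 ALLOC][41-59 FREE]
Op 6: b = realloc(b, 4) -> b = 18; heap: [0-3 ALLOC][4-17 FREE][18-21 ALLOC][22-33 FREE][34-40 ALLOC][41-59 FREE]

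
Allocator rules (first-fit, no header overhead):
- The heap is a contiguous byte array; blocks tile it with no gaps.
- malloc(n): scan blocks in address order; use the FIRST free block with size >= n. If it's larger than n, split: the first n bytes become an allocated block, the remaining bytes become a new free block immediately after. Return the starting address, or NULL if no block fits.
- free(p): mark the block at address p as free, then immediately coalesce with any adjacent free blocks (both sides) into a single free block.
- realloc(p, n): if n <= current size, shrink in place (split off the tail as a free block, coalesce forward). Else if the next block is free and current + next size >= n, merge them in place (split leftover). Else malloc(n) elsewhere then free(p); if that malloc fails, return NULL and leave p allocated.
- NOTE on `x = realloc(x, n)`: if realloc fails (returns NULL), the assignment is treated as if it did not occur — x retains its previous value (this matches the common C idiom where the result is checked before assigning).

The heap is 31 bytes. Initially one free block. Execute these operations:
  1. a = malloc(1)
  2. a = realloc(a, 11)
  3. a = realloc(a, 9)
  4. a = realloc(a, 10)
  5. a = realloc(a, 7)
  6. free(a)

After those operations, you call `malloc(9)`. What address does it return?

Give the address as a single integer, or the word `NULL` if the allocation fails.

Answer: 0

Derivation:
Op 1: a = malloc(1) -> a = 0; heap: [0-0 ALLOC][1-30 FREE]
Op 2: a = realloc(a, 11) -> a = 0; heap: [0-10 ALLOC][11-30 FREE]
Op 3: a = realloc(a, 9) -> a = 0; heap: [0-8 ALLOC][9-30 FREE]
Op 4: a = realloc(a, 10) -> a = 0; heap: [0-9 ALLOC][10-30 FREE]
Op 5: a = realloc(a, 7) -> a = 0; heap: [0-6 ALLOC][7-30 FREE]
Op 6: free(a) -> (freed a); heap: [0-30 FREE]
malloc(9): first-fit scan over [0-30 FREE] -> 0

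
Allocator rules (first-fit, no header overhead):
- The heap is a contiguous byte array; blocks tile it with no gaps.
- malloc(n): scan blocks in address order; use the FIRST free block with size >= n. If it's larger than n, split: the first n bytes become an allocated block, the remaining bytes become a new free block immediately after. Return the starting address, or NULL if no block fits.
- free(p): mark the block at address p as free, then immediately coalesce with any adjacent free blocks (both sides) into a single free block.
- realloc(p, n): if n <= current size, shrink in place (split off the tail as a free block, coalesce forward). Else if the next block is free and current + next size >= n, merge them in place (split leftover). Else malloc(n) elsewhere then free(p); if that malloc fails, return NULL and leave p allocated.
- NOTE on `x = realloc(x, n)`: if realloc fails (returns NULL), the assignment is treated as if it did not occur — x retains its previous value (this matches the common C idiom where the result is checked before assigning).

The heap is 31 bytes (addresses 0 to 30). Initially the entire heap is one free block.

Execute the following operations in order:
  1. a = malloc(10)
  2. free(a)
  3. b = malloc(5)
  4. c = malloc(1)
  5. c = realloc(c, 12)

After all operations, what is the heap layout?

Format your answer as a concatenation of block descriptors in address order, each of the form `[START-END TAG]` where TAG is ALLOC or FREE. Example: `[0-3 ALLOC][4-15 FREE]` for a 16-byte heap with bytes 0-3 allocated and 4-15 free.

Op 1: a = malloc(10) -> a = 0; heap: [0-9 ALLOC][10-30 FREE]
Op 2: free(a) -> (freed a); heap: [0-30 FREE]
Op 3: b = malloc(5) -> b = 0; heap: [0-4 ALLOC][5-30 FREE]
Op 4: c = malloc(1) -> c = 5; heap: [0-4 ALLOC][5-5 ALLOC][6-30 FREE]
Op 5: c = realloc(c, 12) -> c = 5; heap: [0-4 ALLOC][5-16 ALLOC][17-30 FREE]

Answer: [0-4 ALLOC][5-16 ALLOC][17-30 FREE]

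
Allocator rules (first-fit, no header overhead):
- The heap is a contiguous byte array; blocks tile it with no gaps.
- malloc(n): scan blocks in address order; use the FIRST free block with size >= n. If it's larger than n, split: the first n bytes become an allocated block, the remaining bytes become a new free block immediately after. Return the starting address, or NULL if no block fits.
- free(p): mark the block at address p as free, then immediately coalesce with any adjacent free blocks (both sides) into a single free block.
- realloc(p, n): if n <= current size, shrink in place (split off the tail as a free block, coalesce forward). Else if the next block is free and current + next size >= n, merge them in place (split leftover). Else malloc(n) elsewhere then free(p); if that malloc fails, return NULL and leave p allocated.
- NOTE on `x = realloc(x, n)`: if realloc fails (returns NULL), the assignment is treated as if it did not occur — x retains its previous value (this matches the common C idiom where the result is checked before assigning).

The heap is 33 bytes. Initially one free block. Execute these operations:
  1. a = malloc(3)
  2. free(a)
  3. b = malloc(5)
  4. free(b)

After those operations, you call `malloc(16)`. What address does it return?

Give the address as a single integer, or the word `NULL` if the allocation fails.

Op 1: a = malloc(3) -> a = 0; heap: [0-2 ALLOC][3-32 FREE]
Op 2: free(a) -> (freed a); heap: [0-32 FREE]
Op 3: b = malloc(5) -> b = 0; heap: [0-4 ALLOC][5-32 FREE]
Op 4: free(b) -> (freed b); heap: [0-32 FREE]
malloc(16): first-fit scan over [0-32 FREE] -> 0

Answer: 0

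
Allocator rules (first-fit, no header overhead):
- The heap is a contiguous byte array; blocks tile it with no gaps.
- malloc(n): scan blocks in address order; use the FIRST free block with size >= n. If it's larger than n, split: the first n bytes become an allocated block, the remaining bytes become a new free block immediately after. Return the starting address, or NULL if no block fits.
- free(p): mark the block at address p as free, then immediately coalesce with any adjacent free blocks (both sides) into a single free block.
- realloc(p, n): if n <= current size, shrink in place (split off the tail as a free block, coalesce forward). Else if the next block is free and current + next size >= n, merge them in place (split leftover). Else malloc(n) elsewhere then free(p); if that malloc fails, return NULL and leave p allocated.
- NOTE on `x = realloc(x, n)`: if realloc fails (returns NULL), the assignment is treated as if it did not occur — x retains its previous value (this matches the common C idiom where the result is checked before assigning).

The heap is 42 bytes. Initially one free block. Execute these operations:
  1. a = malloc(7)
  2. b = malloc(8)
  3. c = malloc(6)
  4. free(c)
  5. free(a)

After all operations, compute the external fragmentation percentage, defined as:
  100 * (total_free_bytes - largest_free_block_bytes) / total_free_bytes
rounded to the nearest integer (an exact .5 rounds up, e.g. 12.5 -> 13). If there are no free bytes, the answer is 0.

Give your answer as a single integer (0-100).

Op 1: a = malloc(7) -> a = 0; heap: [0-6 ALLOC][7-41 FREE]
Op 2: b = malloc(8) -> b = 7; heap: [0-6 ALLOC][7-14 ALLOC][15-41 FREE]
Op 3: c = malloc(6) -> c = 15; heap: [0-6 ALLOC][7-14 ALLOC][15-20 ALLOC][21-41 FREE]
Op 4: free(c) -> (freed c); heap: [0-6 ALLOC][7-14 ALLOC][15-41 FREE]
Op 5: free(a) -> (freed a); heap: [0-6 FREE][7-14 ALLOC][15-41 FREE]
Free blocks: [7 27] total_free=34 largest=27 -> 100*(34-27)/34 = 700/34 ≈ 20.588 -> rounds to 21

Answer: 21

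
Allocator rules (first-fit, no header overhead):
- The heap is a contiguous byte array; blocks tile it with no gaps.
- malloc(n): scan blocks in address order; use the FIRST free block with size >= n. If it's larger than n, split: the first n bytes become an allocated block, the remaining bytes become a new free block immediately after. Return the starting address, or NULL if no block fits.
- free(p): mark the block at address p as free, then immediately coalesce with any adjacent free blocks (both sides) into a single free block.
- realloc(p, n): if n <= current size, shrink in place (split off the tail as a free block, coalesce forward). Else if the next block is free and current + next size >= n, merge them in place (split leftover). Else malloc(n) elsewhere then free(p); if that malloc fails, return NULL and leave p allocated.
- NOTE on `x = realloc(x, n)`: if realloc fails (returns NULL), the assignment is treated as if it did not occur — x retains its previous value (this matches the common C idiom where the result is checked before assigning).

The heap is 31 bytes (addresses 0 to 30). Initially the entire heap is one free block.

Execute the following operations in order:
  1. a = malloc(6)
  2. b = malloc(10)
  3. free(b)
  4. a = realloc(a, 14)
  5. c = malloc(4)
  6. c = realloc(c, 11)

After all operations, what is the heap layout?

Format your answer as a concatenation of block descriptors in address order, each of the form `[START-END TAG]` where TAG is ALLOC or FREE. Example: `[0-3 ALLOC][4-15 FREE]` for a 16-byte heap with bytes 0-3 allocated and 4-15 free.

Answer: [0-13 ALLOC][14-24 ALLOC][25-30 FREE]

Derivation:
Op 1: a = malloc(6) -> a = 0; heap: [0-5 ALLOC][6-30 FREE]
Op 2: b = malloc(10) -> b = 6; heap: [0-5 ALLOC][6-15 ALLOC][16-30 FREE]
Op 3: free(b) -> (freed b); heap: [0-5 ALLOC][6-30 FREE]
Op 4: a = realloc(a, 14) -> a = 0; heap: [0-13 ALLOC][14-30 FREE]
Op 5: c = malloc(4) -> c = 14; heap: [0-13 ALLOC][14-17 ALLOC][18-30 FREE]
Op 6: c = realloc(c, 11) -> c = 14; heap: [0-13 ALLOC][14-24 ALLOC][25-30 FREE]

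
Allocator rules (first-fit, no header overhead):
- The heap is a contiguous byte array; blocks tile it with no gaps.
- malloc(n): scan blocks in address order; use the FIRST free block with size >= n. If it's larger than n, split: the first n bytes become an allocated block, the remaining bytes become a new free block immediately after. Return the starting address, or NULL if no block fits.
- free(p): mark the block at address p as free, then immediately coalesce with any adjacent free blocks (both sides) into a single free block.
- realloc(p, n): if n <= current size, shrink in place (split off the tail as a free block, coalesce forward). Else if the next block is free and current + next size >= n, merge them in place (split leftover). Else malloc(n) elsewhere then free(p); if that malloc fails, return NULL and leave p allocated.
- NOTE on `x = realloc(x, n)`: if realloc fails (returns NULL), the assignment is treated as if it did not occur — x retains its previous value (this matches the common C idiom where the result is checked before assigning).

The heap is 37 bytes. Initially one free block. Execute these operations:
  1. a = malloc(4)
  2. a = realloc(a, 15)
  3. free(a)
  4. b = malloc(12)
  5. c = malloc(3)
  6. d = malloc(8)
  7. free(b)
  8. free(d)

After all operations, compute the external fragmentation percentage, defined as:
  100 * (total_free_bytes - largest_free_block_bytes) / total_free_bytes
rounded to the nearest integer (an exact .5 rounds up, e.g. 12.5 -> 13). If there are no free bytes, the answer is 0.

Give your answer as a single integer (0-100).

Op 1: a = malloc(4) -> a = 0; heap: [0-3 ALLOC][4-36 FREE]
Op 2: a = realloc(a, 15) -> a = 0; heap: [0-14 ALLOC][15-36 FREE]
Op 3: free(a) -> (freed a); heap: [0-36 FREE]
Op 4: b = malloc(12) -> b = 0; heap: [0-11 ALLOC][12-36 FREE]
Op 5: c = malloc(3) -> c = 12; heap: [0-11 ALLOC][12-14 ALLOC][15-36 FREE]
Op 6: d = malloc(8) -> d = 15; heap: [0-11 ALLOC][12-14 ALLOC][15-22 ALLOC][23-36 FREE]
Op 7: free(b) -> (freed b); heap: [0-11 FREE][12-14 ALLOC][15-22 ALLOC][23-36 FREE]
Op 8: free(d) -> (freed d); heap: [0-11 FREE][12-14 ALLOC][15-36 FREE]
Free blocks: [12 22] total_free=34 largest=22 -> 100*(34-22)/34 = 1200/34 ≈ 35.294 -> rounds to 35

Answer: 35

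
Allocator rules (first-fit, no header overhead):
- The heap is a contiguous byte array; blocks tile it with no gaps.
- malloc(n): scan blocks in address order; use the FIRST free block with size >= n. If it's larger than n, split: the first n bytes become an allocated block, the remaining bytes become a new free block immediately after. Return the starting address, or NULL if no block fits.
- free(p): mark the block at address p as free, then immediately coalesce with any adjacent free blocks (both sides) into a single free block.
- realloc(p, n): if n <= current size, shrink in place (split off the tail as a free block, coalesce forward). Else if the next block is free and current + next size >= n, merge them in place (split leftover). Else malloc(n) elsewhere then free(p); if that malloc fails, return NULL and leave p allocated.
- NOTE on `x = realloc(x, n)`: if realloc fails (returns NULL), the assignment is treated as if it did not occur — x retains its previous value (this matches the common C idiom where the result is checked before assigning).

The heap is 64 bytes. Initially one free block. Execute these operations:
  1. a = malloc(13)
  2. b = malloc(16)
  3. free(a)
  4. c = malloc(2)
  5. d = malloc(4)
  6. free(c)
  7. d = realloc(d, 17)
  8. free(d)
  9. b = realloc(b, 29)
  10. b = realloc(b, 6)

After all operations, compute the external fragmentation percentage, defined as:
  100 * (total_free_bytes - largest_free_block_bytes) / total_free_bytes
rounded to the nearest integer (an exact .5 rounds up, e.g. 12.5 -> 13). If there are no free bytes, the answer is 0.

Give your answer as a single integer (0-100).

Answer: 22

Derivation:
Op 1: a = malloc(13) -> a = 0; heap: [0-12 ALLOC][13-63 FREE]
Op 2: b = malloc(16) -> b = 13; heap: [0-12 ALLOC][13-28 ALLOC][29-63 FREE]
Op 3: free(a) -> (freed a); heap: [0-12 FREE][13-28 ALLOC][29-63 FREE]
Op 4: c = malloc(2) -> c = 0; heap: [0-1 ALLOC][2-12 FREE][13-28 ALLOC][29-63 FREE]
Op 5: d = malloc(4) -> d = 2; heap: [0-1 ALLOC][2-5 ALLOC][6-12 FREE][13-28 ALLOC][29-63 FREE]
Op 6: free(c) -> (freed c); heap: [0-1 FREE][2-5 ALLOC][6-12 FREE][13-28 ALLOC][29-63 FREE]
Op 7: d = realloc(d, 17) -> d = 29; heap: [0-12 FREE][13-28 ALLOC][29-45 ALLOC][46-63 FREE]
Op 8: free(d) -> (freed d); heap: [0-12 FREE][13-28 ALLOC][29-63 FREE]
Op 9: b = realloc(b, 29) -> b = 13; heap: [0-12 FREE][13-41 ALLOC][42-63 FREE]
Op 10: b = realloc(b, 6) -> b = 13; heap: [0-12 FREE][13-18 ALLOC][19-63 FREE]
Free blocks: [13 45] total_free=58 largest=45 -> 100*(58-45)/58 = 1300/58 ≈ 22.414 -> rounds to 22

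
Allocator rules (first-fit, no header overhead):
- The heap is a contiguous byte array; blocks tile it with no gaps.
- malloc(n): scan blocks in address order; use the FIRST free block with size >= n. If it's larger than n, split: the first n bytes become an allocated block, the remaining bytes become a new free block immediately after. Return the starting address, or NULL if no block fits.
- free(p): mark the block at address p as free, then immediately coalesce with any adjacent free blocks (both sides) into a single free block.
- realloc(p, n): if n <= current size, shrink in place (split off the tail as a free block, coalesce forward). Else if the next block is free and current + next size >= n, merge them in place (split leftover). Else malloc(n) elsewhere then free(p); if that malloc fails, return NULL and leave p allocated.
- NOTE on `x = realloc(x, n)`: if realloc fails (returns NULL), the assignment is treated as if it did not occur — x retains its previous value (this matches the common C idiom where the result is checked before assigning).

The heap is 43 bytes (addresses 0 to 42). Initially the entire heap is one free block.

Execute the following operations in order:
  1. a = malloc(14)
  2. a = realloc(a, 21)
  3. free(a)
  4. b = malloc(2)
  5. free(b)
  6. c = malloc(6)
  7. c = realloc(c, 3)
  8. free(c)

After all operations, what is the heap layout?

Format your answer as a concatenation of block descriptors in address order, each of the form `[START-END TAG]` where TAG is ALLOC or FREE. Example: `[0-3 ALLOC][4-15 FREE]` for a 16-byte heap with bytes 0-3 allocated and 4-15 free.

Op 1: a = malloc(14) -> a = 0; heap: [0-13 ALLOC][14-42 FREE]
Op 2: a = realloc(a, 21) -> a = 0; heap: [0-20 ALLOC][21-42 FREE]
Op 3: free(a) -> (freed a); heap: [0-42 FREE]
Op 4: b = malloc(2) -> b = 0; heap: [0-1 ALLOC][2-42 FREE]
Op 5: free(b) -> (freed b); heap: [0-42 FREE]
Op 6: c = malloc(6) -> c = 0; heap: [0-5 ALLOC][6-42 FREE]
Op 7: c = realloc(c, 3) -> c = 0; heap: [0-2 ALLOC][3-42 FREE]
Op 8: free(c) -> (freed c); heap: [0-42 FREE]

Answer: [0-42 FREE]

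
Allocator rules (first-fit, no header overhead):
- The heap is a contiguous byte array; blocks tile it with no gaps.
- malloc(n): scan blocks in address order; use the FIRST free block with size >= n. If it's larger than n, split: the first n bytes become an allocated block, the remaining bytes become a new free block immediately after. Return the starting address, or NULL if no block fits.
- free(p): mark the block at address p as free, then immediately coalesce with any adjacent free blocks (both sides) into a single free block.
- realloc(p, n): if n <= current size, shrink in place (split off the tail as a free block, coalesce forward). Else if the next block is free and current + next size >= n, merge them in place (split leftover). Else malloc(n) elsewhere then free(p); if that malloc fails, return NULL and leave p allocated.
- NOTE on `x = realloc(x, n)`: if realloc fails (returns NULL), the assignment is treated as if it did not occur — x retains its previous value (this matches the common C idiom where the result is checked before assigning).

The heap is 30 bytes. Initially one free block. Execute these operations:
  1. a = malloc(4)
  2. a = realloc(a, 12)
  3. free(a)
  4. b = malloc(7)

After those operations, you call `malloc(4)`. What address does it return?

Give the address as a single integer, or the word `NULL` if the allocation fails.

Op 1: a = malloc(4) -> a = 0; heap: [0-3 ALLOC][4-29 FREE]
Op 2: a = realloc(a, 12) -> a = 0; heap: [0-11 ALLOC][12-29 FREE]
Op 3: free(a) -> (freed a); heap: [0-29 FREE]
Op 4: b = malloc(7) -> b = 0; heap: [0-6 ALLOC][7-29 FREE]
malloc(4): first-fit scan over [0-6 ALLOC][7-29 FREE] -> 7

Answer: 7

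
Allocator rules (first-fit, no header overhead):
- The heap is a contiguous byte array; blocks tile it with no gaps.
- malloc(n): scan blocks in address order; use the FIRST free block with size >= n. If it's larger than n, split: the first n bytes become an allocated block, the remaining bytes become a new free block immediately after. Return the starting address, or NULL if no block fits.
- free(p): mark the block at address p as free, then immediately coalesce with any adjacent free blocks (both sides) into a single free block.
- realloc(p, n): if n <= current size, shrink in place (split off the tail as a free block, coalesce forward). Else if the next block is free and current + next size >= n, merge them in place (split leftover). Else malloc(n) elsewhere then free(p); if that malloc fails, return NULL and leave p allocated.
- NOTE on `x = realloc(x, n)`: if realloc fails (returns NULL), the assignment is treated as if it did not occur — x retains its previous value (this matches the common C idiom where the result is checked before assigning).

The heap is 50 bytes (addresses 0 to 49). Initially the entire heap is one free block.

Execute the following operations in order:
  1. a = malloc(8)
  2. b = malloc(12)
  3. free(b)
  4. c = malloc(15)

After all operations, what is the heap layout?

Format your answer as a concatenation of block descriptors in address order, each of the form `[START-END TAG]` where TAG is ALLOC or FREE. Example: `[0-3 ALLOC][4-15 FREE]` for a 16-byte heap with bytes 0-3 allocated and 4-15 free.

Op 1: a = malloc(8) -> a = 0; heap: [0-7 ALLOC][8-49 FREE]
Op 2: b = malloc(12) -> b = 8; heap: [0-7 ALLOC][8-19 ALLOC][20-49 FREE]
Op 3: free(b) -> (freed b); heap: [0-7 ALLOC][8-49 FREE]
Op 4: c = malloc(15) -> c = 8; heap: [0-7 ALLOC][8-22 ALLOC][23-49 FREE]

Answer: [0-7 ALLOC][8-22 ALLOC][23-49 FREE]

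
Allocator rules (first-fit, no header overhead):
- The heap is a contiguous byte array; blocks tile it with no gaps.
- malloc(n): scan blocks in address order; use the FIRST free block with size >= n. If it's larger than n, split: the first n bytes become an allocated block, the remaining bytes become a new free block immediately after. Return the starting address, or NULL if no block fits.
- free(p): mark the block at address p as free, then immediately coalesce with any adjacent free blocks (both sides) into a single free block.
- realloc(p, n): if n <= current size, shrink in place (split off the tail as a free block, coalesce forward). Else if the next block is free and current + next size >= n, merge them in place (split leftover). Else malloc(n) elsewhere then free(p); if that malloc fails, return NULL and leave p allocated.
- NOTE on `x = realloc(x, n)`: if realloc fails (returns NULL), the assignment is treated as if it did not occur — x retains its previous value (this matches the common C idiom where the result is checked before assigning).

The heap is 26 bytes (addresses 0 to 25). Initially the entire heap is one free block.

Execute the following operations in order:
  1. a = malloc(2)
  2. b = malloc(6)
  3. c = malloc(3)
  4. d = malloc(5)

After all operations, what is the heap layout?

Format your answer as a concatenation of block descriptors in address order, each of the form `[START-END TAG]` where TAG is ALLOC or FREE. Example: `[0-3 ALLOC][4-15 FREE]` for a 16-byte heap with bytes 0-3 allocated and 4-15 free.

Op 1: a = malloc(2) -> a = 0; heap: [0-1 ALLOC][2-25 FREE]
Op 2: b = malloc(6) -> b = 2; heap: [0-1 ALLOC][2-7 ALLOC][8-25 FREE]
Op 3: c = malloc(3) -> c = 8; heap: [0-1 ALLOC][2-7 ALLOC][8-10 ALLOC][11-25 FREE]
Op 4: d = malloc(5) -> d = 11; heap: [0-1 ALLOC][2-7 ALLOC][8-10 ALLOC][11-15 ALLOC][16-25 FREE]

Answer: [0-1 ALLOC][2-7 ALLOC][8-10 ALLOC][11-15 ALLOC][16-25 FREE]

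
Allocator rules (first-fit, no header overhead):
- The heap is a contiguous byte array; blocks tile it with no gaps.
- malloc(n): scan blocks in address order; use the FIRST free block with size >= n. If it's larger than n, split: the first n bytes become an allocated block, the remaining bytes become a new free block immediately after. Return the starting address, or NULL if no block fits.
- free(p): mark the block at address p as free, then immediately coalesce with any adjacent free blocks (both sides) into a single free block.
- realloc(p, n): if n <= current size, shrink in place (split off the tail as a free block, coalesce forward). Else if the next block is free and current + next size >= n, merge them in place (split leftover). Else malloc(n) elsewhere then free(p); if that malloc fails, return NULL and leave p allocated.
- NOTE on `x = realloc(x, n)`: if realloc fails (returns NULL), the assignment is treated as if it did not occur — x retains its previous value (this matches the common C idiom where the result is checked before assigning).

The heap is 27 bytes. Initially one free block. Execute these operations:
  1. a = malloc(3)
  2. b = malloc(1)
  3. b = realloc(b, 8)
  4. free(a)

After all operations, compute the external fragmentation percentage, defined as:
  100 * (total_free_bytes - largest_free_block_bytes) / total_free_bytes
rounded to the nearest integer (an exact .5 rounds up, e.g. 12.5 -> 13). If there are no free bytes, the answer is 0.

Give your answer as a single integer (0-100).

Answer: 16

Derivation:
Op 1: a = malloc(3) -> a = 0; heap: [0-2 ALLOC][3-26 FREE]
Op 2: b = malloc(1) -> b = 3; heap: [0-2 ALLOC][3-3 ALLOC][4-26 FREE]
Op 3: b = realloc(b, 8) -> b = 3; heap: [0-2 ALLOC][3-10 ALLOC][11-26 FREE]
Op 4: free(a) -> (freed a); heap: [0-2 FREE][3-10 ALLOC][11-26 FREE]
Free blocks: [3 16] total_free=19 largest=16 -> 100*(19-16)/19 = 300/19 ≈ 15.789 -> rounds to 16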